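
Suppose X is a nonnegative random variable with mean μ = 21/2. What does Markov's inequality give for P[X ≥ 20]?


μ = E[X] = 21/2, a = 20.
Markov: P[X ≥ 20] ≤ μ/a = (21/2)/20 = 21/40.
Numerically: ≈ 0.5250.
(Since a = 20 > μ = 10.5000, the bound 21/40 is < 1 and informative.)

P[X ≥ 20] ≤ 21/40 ≈ 0.5250.


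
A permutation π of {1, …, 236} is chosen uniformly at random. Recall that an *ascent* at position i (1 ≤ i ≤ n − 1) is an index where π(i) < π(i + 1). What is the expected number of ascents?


Write X = Σ X_I over i = 1, …, 235, with X_I the indicator of one ascent.
There are 235 indicators.
For each fixed i, the pair (π(i), π(i+1)) is a uniformly random ordered pair of distinct values from {1, …, 236}; by symmetry P[π(i) < π(i+1)] = 1/2.
By linearity: E[X] = 235 · (1/2) = (236 − 1) · (1/2) = 235/2 ≈ 117.500.

E[X] = 235/2 = 117.500.


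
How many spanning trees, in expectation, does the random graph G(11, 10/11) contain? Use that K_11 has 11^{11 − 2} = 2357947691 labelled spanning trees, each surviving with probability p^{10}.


K_11 has 11^{11 − 2} = 2357947691 labelled spanning trees.
For each such spanning tree H, let X_H = 1 if all 10 edges of H are present in G. Then P[X_H = 1] = p^{10} = (10/11)^{10} = 10000000000/25937424601.
Summing the indicators: E[X] = Σ_H E[X_H] = 2357947691 · p^{10} = 2357947691 · 10000000000/25937424601 = 10000000000/11.
Numerically: E[X] ≈ 9.091e+08.

E[X] = 2357947691 · (10/11)^{10} = 10000000000/11 ≈ 9.091e+08.


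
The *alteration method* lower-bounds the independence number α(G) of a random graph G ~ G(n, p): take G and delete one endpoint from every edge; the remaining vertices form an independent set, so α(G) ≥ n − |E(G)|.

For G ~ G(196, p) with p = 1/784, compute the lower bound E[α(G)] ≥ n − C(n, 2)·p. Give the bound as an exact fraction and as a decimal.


E[|E(G)|] = C(196, 2)·p = 19110 · (1/784) = 195/8.
E[α(G)] ≥ n − E[|E(G)|] = 196 − 195/8 = 1373/8.
Numerically: ≈ 171.62500.
(This is only a lower bound; the true E[α(G)] may be larger.)

E[α(G)] ≥ 1373/8 ≈ 171.62500.


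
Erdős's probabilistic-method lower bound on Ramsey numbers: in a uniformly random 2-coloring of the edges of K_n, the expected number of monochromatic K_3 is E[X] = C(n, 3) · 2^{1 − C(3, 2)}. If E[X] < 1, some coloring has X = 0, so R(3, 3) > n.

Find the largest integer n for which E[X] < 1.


We need C(n, 3) · 2^{1 − 3} < 1, i.e. C(n, 3) < 2^{3 − 1} = 4.
Check values of n near the boundary:
  n = 3: C(3, 3) = 1; 1 < 4? YES
  n = 4: C(4, 3) = 4; 4 < 4? NO
  n = 5: C(5, 3) = 10; 10 < 4? NO
The largest n with C(n, 3) < 4 is n = 3 (where E[X] = 1/4 ≈ 0.250000). Hence R(3, 3) > 3, i.e. R(3, 3) ≥ 4.

Largest n = 3; hence R(3, 3) > 3.


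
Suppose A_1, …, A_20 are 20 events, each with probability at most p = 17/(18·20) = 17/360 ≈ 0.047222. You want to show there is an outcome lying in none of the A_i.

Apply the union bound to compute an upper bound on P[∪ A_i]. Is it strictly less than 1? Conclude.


Union bound: P[∪_{i=1}^{20} A_i] ≤ Σ_i P[A_i] ≤ 20·p = 20·(17/360) = 17/18.
Numerically: 17/18 ≈ 0.944444.
Is 17/18 < 1? YES.
Since P[∪ A_i] ≤ 17/18 < 1, the complement has P[∩ A_i^c] ≥ 1 − 17/18 = 1/18 > 0, so some outcome avoids every A_i.

20·p = 17/18 ≈ 0.944444; existence CERTIFIED by the union bound.


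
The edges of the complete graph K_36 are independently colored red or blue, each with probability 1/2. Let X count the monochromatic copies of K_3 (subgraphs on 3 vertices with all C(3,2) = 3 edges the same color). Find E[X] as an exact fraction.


Let X = Σ_S X_S over the C(36, 3) = 7140 subsets S of size 3, where X_S = 1 if the K_3 on S is monochromatic.
For a fixed S, the K_3 on S has C(3, 2) = 3 edges. P[all 3 edges red] = (1/2)^3, and likewise for blue, so P[monochromatic] = 2·(1/2)^3 = 2^{1 − 3} = 1/4.
By linearity: E[X] = C(36, 3) · 2^{1 − 3} = 7140 · 1/4 = 1785.
Numerically: E[X] ≈ 1785.0000.

E[X] = C(36,3)·2^(1−C(3,2)) = 1785 ≈ 1785.0000.


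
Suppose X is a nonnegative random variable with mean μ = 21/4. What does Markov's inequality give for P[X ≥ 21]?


μ = E[X] = 21/4, a = 21.
Markov: P[X ≥ 21] ≤ μ/a = (21/4)/21 = 1/4.
Numerically: ≈ 0.250.
(Since a = 21 > μ = 5.250, the bound 1/4 is < 1 and informative.)

P[X ≥ 21] ≤ 1/4 ≈ 0.250.


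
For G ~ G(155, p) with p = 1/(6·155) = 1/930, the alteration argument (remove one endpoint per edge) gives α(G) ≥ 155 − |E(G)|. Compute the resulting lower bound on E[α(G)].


E[|E(G)|] = C(155, 2)·p = 11935 · (1/930) = 77/6.
E[α(G)] ≥ n − E[|E(G)|] = 155 − 77/6 = 853/6.
Numerically: ≈ 142.166667.
(This is only a lower bound; the true E[α(G)] may be larger.)

E[α(G)] ≥ 853/6 ≈ 142.166667.


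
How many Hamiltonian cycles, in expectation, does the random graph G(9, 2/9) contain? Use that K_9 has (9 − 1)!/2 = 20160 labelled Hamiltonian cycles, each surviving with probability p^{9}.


K_9 has (9 − 1)!/2 = 20160 labelled Hamiltonian cycles.
For each such Hamiltonian cycle H, let X_H = 1 if all 9 edges of H are present in G. Then P[X_H = 1] = p^{9} = (2/9)^{9} = 512/387420489.
Summing the indicators: E[X] = Σ_H E[X_H] = 20160 · p^{9} = 20160 · 512/387420489 = 1146880/43046721.
Numerically: E[X] ≈ 0.02664.

E[X] = 20160 · (2/9)^{9} = 1146880/43046721 ≈ 0.02664.


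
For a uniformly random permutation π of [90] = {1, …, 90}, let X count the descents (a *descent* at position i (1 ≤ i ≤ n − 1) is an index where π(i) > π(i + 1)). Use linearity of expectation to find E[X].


Write X = Σ X_I over i = 1, …, 89, with X_I the indicator of one descent.
There are 89 indicators.
For each fixed i, the pair (π(i), π(i+1)) is a uniformly random ordered pair of distinct values from {1, …, 90}; by symmetry P[π(i) > π(i+1)] = 1/2.
By linearity: E[X] = 89 · (1/2) = (90 − 1) · (1/2) = 89/2 ≈ 44.500.

E[X] = 89/2 = 44.500.


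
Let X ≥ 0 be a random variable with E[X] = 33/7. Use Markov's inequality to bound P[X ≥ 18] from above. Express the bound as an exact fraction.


μ = E[X] = 33/7, a = 18.
Markov: P[X ≥ 18] ≤ μ/a = (33/7)/18 = 11/42.
Numerically: ≈ 0.261905.
(Since a = 18 > μ = 4.714286, the bound 11/42 is < 1 and informative.)

P[X ≥ 18] ≤ 11/42 ≈ 0.261905.


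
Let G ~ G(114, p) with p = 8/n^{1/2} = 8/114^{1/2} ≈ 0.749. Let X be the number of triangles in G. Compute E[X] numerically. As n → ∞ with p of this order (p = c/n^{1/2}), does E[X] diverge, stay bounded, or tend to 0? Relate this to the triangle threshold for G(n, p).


Number of potential triangles: C(114, 3) = 240464.
Each occurs with probability p³ ≈ (0.749)³ ≈ 4.20642e-01.
By linearity: E[X] = C(114, 3)·p³ ≈ 240464 · 4.20642e-01 ≈ 101149.270.
Since α = 1/2 < 1, p = c/n^{1/2} ≫ 1/n is above the triangle threshold p ~ 1/n. Asymptotically E[X] ~ (c³/6)·n^{3(1−α)} = (8³/6)·n^{1.5} → ∞; triangles are abundant w.h.p.

E[X] ≈ 101149.270; in regime p = Θ(1/n^{1/2}) E[X] diverges (above the triangle threshold p ~ 1/n).


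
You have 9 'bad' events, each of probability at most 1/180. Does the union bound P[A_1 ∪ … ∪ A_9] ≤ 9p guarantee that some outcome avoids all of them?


Union bound: P[∪_{i=1}^{9} A_i] ≤ Σ_i P[A_i] ≤ 9·p = 9·(1/180) = 1/20.
Numerically: 1/20 ≈ 0.050.
Is 1/20 < 1? YES.
Since P[∪ A_i] ≤ 1/20 < 1, the complement has P[∩ A_i^c] ≥ 1 − 1/20 = 19/20 > 0, so some outcome avoids every A_i.

9·p = 1/20 ≈ 0.050; existence CERTIFIED by the union bound.


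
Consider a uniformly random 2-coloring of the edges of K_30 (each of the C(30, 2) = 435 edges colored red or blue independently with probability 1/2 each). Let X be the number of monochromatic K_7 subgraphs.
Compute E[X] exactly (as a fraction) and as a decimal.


Let X = Σ_S X_S over the C(30, 7) = 2035800 subsets S of size 7, where X_S = 1 if the K_7 on S is monochromatic.
For a fixed S, the K_7 on S has C(7, 2) = 21 edges. P[all 21 edges red] = (1/2)^21, and likewise for blue, so P[monochromatic] = 2·(1/2)^21 = 2^{1 − 21} = 1/1048576.
By linearity of expectation: E[X] = C(30, 7) · 2^{1 − 21} = 2035800 · 1/1048576 = 254475/131072.
Numerically: E[X] ≈ 1.941.

E[X] = C(30,7)·2^(1−C(7,2)) = 254475/131072 ≈ 1.941.


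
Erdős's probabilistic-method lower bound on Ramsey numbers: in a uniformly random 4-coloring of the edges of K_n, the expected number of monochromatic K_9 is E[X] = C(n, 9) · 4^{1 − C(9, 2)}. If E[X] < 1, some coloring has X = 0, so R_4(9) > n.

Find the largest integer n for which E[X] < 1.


We need C(n, 9) · 4^{1 − 36} < 1, i.e. C(n, 9) < 4^{36 − 1} = 1180591620717411303424.
Check values of n near the boundary:
  n = 911: C(911, 9) = 1144686900492291197405; 1144686900492291197405 < 1180591620717411303424? YES
  n = 912: C(912, 9) = 1156095740032081475120; 1156095740032081475120 < 1180591620717411303424? YES
  n = 913: C(913, 9) = 1167605542753639808390; 1167605542753639808390 < 1180591620717411303424? YES
  n = 914: C(914, 9) = 1179217089587653905932; 1179217089587653905932 < 1180591620717411303424? YES
  n = 915: C(915, 9) = 1190931166636537885130; 1190931166636537885130 < 1180591620717411303424? NO
  n = 916: C(916, 9) = 1202748565202942340440; 1202748565202942340440 < 1180591620717411303424? NO
The largest n with C(n, 9) < 1180591620717411303424 is n = 914 (where E[X] = 294804272396913476483/295147905179352825856 ≈ 0.9988). Hence R_4(9) > 914, i.e. R_4(9) ≥ 915.

Largest n = 914; hence R_4(9) > 914.


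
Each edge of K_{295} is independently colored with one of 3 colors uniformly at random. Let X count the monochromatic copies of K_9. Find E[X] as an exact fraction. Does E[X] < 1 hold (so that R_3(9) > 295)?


E[X] = C(295, 9) · 3^{1 − 36} = 41221140106119260 · 3^{−35} = 41221140106119260/50031545098999707.
As a reduced fraction: E[X] = 41221140106119260/50031545098999707 ≈ 0.8239030.
Is E[X] < 1? YES.
Since E[X] < 1, there exists a 3-coloring of K_{295} with no monochromatic K_9; hence R_3(9) > 295.

E[X] = 41221140106119260/50031545098999707 ≈ 0.8239030; E[X] < 1, so R_3(9) > 295.


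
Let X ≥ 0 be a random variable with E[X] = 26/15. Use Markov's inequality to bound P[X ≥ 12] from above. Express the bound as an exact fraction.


μ = E[X] = 26/15, a = 12.
Markov: P[X ≥ 12] ≤ μ/a = (26/15)/12 = 13/90.
Numerically: ≈ 0.14444.
(Since a = 12 > μ = 1.73333, the bound 13/90 is < 1 and informative.)

P[X ≥ 12] ≤ 13/90 ≈ 0.14444.


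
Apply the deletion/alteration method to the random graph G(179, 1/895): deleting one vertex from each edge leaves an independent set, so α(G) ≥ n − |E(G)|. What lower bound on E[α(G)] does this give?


E[|E(G)|] = C(179, 2)·p = 15931 · (1/895) = 89/5.
E[α(G)] ≥ n − E[|E(G)|] = 179 − 89/5 = 806/5.
Numerically: ≈ 161.200000.
(This is only a lower bound; the true E[α(G)] may be larger.)

E[α(G)] ≥ 806/5 ≈ 161.200000.


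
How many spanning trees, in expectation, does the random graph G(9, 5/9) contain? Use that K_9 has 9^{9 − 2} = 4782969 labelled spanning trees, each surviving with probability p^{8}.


K_9 has 9^{9 − 2} = 4782969 labelled spanning trees.
For each such spanning tree H, let X_H = 1 if all 8 edges of H are present in G. Then P[X_H = 1] = p^{8} = (5/9)^{8} = 390625/43046721.
By linearity of expectation: E[X] = Σ_H E[X_H] = 4782969 · p^{8} = 4782969 · 390625/43046721 = 390625/9.
Numerically: E[X] ≈ 43402.8.

E[X] = 4782969 · (5/9)^{8} = 390625/9 ≈ 43402.8.


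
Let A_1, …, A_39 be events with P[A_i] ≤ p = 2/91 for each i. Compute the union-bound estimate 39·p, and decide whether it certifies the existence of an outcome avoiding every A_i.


Union bound: P[∪_{i=1}^{39} A_i] ≤ Σ_i P[A_i] ≤ 39·p = 39·(2/91) = 6/7.
Numerically: 6/7 ≈ 0.857.
Is 6/7 < 1? YES.
Since P[∪ A_i] ≤ 6/7 < 1, the complement has P[∩ A_i^c] ≥ 1 − 6/7 = 1/7 > 0, so some outcome avoids every A_i.

39·p = 6/7 ≈ 0.857; existence CERTIFIED by the union bound.


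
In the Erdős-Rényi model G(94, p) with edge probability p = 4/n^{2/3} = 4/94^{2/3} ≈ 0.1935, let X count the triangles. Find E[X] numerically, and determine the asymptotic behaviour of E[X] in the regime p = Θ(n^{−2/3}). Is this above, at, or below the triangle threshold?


Number of potential triangles: C(94, 3) = 134044.
Each occurs with probability p³ ≈ (0.1935)³ ≈ 7.243096e-03.
By linearity: E[X] = C(94, 3)·p³ ≈ 134044 · 7.243096e-03 ≈ 970.8936.
Since α = 2/3 < 1, p = c/n^{2/3} ≫ 1/n is above the triangle threshold p ~ 1/n. Asymptotically E[X] ~ (c³/6)·n^{3(1−α)} = (4³/6)·n^{1} → ∞; triangles are abundant w.h.p.

E[X] ≈ 970.8936; in regime p = Θ(1/n^{2/3}) E[X] diverges (above the triangle threshold p ~ 1/n).


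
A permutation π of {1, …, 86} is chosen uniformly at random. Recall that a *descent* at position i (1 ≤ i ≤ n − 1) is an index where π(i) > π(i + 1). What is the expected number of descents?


Write X = Σ X_I over i = 1, …, 85, with X_I the indicator of one descent.
There are 85 indicators.
For each fixed i, the pair (π(i), π(i+1)) is a uniformly random ordered pair of distinct values from {1, …, 86}; by symmetry P[π(i) > π(i+1)] = 1/2.
By linearity: E[X] = 85 · (1/2) = (86 − 1) · (1/2) = 85/2 ≈ 42.500.

E[X] = 85/2 = 42.500.


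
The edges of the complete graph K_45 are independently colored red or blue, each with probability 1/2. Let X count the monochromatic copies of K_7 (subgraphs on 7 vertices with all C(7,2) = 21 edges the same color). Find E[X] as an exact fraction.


Let X = Σ_S X_S over the C(45, 7) = 45379620 subsets S of size 7, where X_S = 1 if the K_7 on S is monochromatic.
For a fixed S, the K_7 on S has C(7, 2) = 21 edges. P[all 21 edges red] = (1/2)^21, and likewise for blue, so P[monochromatic] = 2·(1/2)^21 = 2^{1 − 21} = 1/1048576.
Summing: E[X] = C(45, 7) · 2^{1 − 21} = 45379620 · 1/1048576 = 11344905/262144.
Numerically: E[X] ≈ 43.27738.

E[X] = C(45,7)·2^(1−C(7,2)) = 11344905/262144 ≈ 43.27738.


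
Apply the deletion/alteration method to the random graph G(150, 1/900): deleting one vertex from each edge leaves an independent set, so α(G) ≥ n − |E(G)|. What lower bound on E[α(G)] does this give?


E[|E(G)|] = C(150, 2)·p = 11175 · (1/900) = 149/12.
E[α(G)] ≥ n − E[|E(G)|] = 150 − 149/12 = 1651/12.
Numerically: ≈ 137.583333.
(This is only a lower bound; the true E[α(G)] may be larger.)

E[α(G)] ≥ 1651/12 ≈ 137.583333.


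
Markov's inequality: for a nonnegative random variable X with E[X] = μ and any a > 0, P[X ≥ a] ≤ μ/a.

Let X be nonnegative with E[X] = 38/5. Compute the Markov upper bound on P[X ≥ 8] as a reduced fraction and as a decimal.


μ = E[X] = 38/5, a = 8.
Markov: P[X ≥ 8] ≤ μ/a = (38/5)/8 = 19/20.
Numerically: ≈ 0.950.
(Since a = 8 > μ = 7.600, the bound 19/20 is < 1 and informative.)

P[X ≥ 8] ≤ 19/20 ≈ 0.950.


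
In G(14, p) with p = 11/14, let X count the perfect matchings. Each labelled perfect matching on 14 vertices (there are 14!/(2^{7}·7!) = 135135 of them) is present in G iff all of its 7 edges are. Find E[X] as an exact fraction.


K_14 has 14!/(2^{7}·7!) = 135135 labelled perfect matchings.
For each such perfect matching H, let X_H = 1 if all 7 edges of H are present in G. Then P[X_H = 1] = p^{7} = (11/14)^{7} = 19487171/105413504.
By linearity of expectation: E[X] = Σ_H E[X_H] = 135135 · p^{7} = 135135 · 19487171/105413504 = 376199836155/15059072.
Numerically: E[X] ≈ 24981.6.

E[X] = 135135 · (11/14)^{7} = 376199836155/15059072 ≈ 24981.6.


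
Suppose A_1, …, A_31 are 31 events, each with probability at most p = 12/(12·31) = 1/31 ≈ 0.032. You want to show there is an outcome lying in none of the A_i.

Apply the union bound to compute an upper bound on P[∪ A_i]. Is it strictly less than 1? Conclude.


Union bound: P[∪_{i=1}^{31} A_i] ≤ Σ_i P[A_i] ≤ 31·p = 31·(1/31) = 1.
Numerically: 1 ≈ 1.000.
Is 1 < 1? NO.
Since the bound 1 is ≥ 1, the union bound is uninformative here; it does NOT by itself certify existence.

31·p = 1 ≈ 1.000; existence NOT certified by the union bound.


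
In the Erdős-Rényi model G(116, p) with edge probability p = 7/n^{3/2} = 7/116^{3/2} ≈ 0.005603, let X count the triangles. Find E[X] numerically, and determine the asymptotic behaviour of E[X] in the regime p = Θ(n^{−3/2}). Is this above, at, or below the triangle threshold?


Number of potential triangles: C(116, 3) = 253460.
Each occurs with probability p³ ≈ (0.005603)³ ≈ 1.758868e-07.
By linearity: E[X] = C(116, 3)·p³ ≈ 253460 · 1.758868e-07 ≈ 0.0446.
Since α = 3/2 > 1, p = c/n^{3/2} = o(1/n) is below the triangle threshold p ~ 1/n. Asymptotically E[X] ~ (c³/6)·n^{3(1−α)} = (7³/6)·n^{-1.5} → 0, so by Markov's inequality G has no triangles w.h.p.

E[X] ≈ 0.0446; in regime p = Θ(1/n^{3/2}) E[X] tends to 0 (below the triangle threshold p ~ 1/n).


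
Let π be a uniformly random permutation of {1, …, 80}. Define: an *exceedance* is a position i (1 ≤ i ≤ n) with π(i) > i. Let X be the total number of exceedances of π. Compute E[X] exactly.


Write X = Σ_{i=1}^{80} X_i, where X_i = 1_{π(i) > i}.
For each fixed i, π(i) is uniform over {1, …, 80} (marginal of a uniform permutation), so P[π(i) > i] = (n − i)/n. Summing: Σ_{i=1}^{80} (n − i)/n = (0 + 1 + … + 79)/80 = 80(80 − 1)/(2·80) = (80 − 1)/2.
Hence E[X] = Σ_{i=1}^{80} (80 − i)/80 = 79/2 ≈ 39.50000.

E[X] = 79/2 = 39.50000.


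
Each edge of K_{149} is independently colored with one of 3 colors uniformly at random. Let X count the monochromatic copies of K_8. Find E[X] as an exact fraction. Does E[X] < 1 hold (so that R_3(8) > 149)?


E[X] = C(149, 8) · 3^{1 − 28} = 4976826800946 · 3^{−27} = 4976826800946/7625597484987.
As a reduced fraction: E[X] = 1658942266982/2541865828329 ≈ 0.652647.
Is E[X] < 1? YES.
Since E[X] < 1, there exists a 3-coloring of K_{149} with no monochromatic K_8; hence R_3(8) > 149.

E[X] = 1658942266982/2541865828329 ≈ 0.652647; E[X] < 1, so R_3(8) > 149.


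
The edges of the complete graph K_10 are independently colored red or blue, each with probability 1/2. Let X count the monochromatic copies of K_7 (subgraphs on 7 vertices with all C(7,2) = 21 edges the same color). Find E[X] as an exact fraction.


Let X = Σ_S X_S over the C(10, 7) = 120 subsets S of size 7, where X_S = 1 if the K_7 on S is monochromatic.
For a fixed S, the K_7 on S has C(7, 2) = 21 edges. P[all 21 edges red] = (1/2)^21, and likewise for blue, so P[monochromatic] = 2·(1/2)^21 = 2^{1 − 21} = 1/1048576.
By linearity of expectation: E[X] = C(10, 7) · 2^{1 − 21} = 120 · 1/1048576 = 15/131072.
Numerically: E[X] ≈ 0.0001.

E[X] = C(10,7)·2^(1−C(7,2)) = 15/131072 ≈ 0.0001.


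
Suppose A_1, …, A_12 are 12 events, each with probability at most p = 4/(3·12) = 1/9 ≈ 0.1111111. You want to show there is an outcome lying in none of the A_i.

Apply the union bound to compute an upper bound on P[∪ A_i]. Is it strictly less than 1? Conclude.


Union bound: P[∪_{i=1}^{12} A_i] ≤ Σ_i P[A_i] ≤ 12·p = 12·(1/9) = 4/3.
Numerically: 4/3 ≈ 1.3333333.
Is 4/3 < 1? NO.
Since the bound 4/3 is ≥ 1, the union bound is uninformative here; it does NOT by itself certify existence.

12·p = 4/3 ≈ 1.3333333; existence NOT certified by the union bound.


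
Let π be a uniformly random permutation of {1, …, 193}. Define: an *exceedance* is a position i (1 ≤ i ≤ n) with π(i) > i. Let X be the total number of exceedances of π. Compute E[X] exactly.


Write X = Σ_{i=1}^{193} X_i, where X_i = 1_{π(i) > i}.
For each fixed i, π(i) is uniform over {1, …, 193} (marginal of a uniform permutation), so P[π(i) > i] = (n − i)/n. Summing: Σ_{i=1}^{193} (n − i)/n = (0 + 1 + … + 192)/193 = 193(193 − 1)/(2·193) = (193 − 1)/2.
Hence E[X] = Σ_{i=1}^{193} (193 − i)/193 = 96 ≈ 96.000000.

E[X] = 96 = 96.000000.


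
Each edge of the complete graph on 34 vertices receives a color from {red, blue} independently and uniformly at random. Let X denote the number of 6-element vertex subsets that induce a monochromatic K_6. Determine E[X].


Let X = Σ_S X_S over the C(34, 6) = 1344904 subsets S of size 6, where X_S = 1 if the K_6 on S is monochromatic.
For a fixed S, the K_6 on S has C(6, 2) = 15 edges. P[all 15 edges red] = (1/2)^15, and likewise for blue, so P[monochromatic] = 2·(1/2)^15 = 2^{1 − 15} = 1/16384.
By linearity of expectation: E[X] = C(34, 6) · 2^{1 − 15} = 1344904 · 1/16384 = 168113/2048.
Numerically: E[X] ≈ 82.0864.

E[X] = C(34,6)·2^(1−C(6,2)) = 168113/2048 ≈ 82.0864.


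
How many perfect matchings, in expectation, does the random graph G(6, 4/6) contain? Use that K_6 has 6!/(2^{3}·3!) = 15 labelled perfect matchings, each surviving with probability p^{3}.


K_6 has 6!/(2^{3}·3!) = 15 labelled perfect matchings.
For each such perfect matching H, let X_H = 1 if all 3 edges of H are present in G. Then P[X_H = 1] = p^{3} = (2/3)^{3} = 8/27.
Summing the indicators: E[X] = Σ_H E[X_H] = 15 · p^{3} = 15 · 8/27 = 40/9.
Numerically: E[X] ≈ 4.4444.

E[X] = 15 · (2/3)^{3} = 40/9 ≈ 4.4444.


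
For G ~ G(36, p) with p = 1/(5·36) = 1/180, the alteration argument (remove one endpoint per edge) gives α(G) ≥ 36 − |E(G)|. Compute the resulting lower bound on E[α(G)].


E[|E(G)|] = C(36, 2)·p = 630 · (1/180) = 7/2.
E[α(G)] ≥ n − E[|E(G)|] = 36 − 7/2 = 65/2.
Numerically: ≈ 32.500.
(This is only a lower bound; the true E[α(G)] may be larger.)

E[α(G)] ≥ 65/2 ≈ 32.500.


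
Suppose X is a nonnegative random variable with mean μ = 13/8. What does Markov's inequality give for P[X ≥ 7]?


μ = E[X] = 13/8, a = 7.
Markov: P[X ≥ 7] ≤ μ/a = (13/8)/7 = 13/56.
Numerically: ≈ 0.2321.
(Since a = 7 > μ = 1.6250, the bound 13/56 is < 1 and informative.)

P[X ≥ 7] ≤ 13/56 ≈ 0.2321.


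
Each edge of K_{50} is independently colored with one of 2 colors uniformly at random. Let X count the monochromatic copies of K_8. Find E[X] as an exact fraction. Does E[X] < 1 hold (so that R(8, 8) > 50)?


E[X] = C(50, 8) · 2^{1 − 28} = 536878650 · 2^{−27} = 536878650/134217728.
As a reduced fraction: E[X] = 268439325/67108864 ≈ 4.000.
Is E[X] < 1? NO.
Since E[X] ≥ 1, the first-moment bound is inconclusive at n = 50; it does NOT by itself certify R(8, 8) > 50.

E[X] = 268439325/67108864 ≈ 4.000; E[X] ≥ 1; first-moment method inconclusive here.


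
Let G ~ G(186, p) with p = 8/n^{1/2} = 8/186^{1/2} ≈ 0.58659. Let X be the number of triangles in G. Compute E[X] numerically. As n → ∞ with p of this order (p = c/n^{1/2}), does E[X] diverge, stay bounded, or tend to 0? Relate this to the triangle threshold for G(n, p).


Number of potential triangles: C(186, 3) = 1055240.
Each occurs with probability p³ ≈ (0.58659)³ ≈ 2.0183689e-01.
By linearity: E[X] = C(186, 3)·p³ ≈ 1055240 · 2.0183689e-01 ≈ 212986.35927.
Since α = 1/2 < 1, p = c/n^{1/2} ≫ 1/n is above the triangle threshold p ~ 1/n. Asymptotically E[X] ~ (c³/6)·n^{3(1−α)} = (8³/6)·n^{1.5} → ∞; triangles are abundant w.h.p.

E[X] ≈ 212986.35927; in regime p = Θ(1/n^{1/2}) E[X] diverges (above the triangle threshold p ~ 1/n).


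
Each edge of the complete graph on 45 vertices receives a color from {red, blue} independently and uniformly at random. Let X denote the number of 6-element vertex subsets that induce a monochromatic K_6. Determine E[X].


Let X = Σ_S X_S over the C(45, 6) = 8145060 subsets S of size 6, where X_S = 1 if the K_6 on S is monochromatic.
For a fixed S, the K_6 on S has C(6, 2) = 15 edges. P[all 15 edges red] = (1/2)^15, and likewise for blue, so P[monochromatic] = 2·(1/2)^15 = 2^{1 − 15} = 1/16384.
Summing: E[X] = C(45, 6) · 2^{1 − 15} = 8145060 · 1/16384 = 2036265/4096.
Numerically: E[X] ≈ 497.135010.

E[X] = C(45,6)·2^(1−C(6,2)) = 2036265/4096 ≈ 497.135010.


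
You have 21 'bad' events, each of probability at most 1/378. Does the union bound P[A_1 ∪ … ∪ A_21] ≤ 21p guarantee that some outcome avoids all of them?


Union bound: P[∪_{i=1}^{21} A_i] ≤ Σ_i P[A_i] ≤ 21·p = 21·(1/378) = 1/18.
Numerically: 1/18 ≈ 0.056.
Is 1/18 < 1? YES.
Since P[∪ A_i] ≤ 1/18 < 1, the complement has P[∩ A_i^c] ≥ 1 − 1/18 = 17/18 > 0, so some outcome avoids every A_i.

21·p = 1/18 ≈ 0.056; existence CERTIFIED by the union bound.


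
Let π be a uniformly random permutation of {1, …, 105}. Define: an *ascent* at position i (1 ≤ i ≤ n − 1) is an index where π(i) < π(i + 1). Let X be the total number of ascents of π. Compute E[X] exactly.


Write X = Σ X_I over i = 1, …, 104, with X_I the indicator of one ascent.
There are 104 indicators.
For each fixed i, the pair (π(i), π(i+1)) is a uniformly random ordered pair of distinct values from {1, …, 105}; by symmetry P[π(i) < π(i+1)] = 1/2.
By linearity: E[X] = 104 · (1/2) = (105 − 1) · (1/2) = 52 ≈ 52.000000.

E[X] = 52 = 52.000000.


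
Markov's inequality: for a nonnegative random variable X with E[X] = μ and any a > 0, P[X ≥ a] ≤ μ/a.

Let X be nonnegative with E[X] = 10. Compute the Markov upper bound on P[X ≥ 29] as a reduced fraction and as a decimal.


μ = E[X] = 10, a = 29.
Markov: P[X ≥ 29] ≤ μ/a = (10)/29 = 10/29.
Numerically: ≈ 0.34483.
(Since a = 29 > μ = 10.00000, the bound 10/29 is < 1 and informative.)

P[X ≥ 29] ≤ 10/29 ≈ 0.34483.


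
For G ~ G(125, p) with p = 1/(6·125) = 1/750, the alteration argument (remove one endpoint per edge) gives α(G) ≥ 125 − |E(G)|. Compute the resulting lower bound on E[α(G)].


E[|E(G)|] = C(125, 2)·p = 7750 · (1/750) = 31/3.
E[α(G)] ≥ n − E[|E(G)|] = 125 − 31/3 = 344/3.
Numerically: ≈ 114.66667.
(This is only a lower bound; the true E[α(G)] may be larger.)

E[α(G)] ≥ 344/3 ≈ 114.66667.


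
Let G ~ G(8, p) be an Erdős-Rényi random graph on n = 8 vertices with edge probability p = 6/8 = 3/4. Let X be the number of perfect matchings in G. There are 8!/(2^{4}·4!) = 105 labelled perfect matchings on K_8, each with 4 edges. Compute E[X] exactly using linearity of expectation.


K_8 has 8!/(2^{4}·4!) = 105 labelled perfect matchings.
For each such perfect matching H, let X_H = 1 if all 4 edges of H are present in G. Then P[X_H = 1] = p^{4} = (3/4)^{4} = 81/256.
By linearity: E[X] = Σ_H E[X_H] = 105 · p^{4} = 105 · 81/256 = 8505/256.
Numerically: E[X] ≈ 33.2227.

E[X] = 105 · (3/4)^{4} = 8505/256 ≈ 33.2227.


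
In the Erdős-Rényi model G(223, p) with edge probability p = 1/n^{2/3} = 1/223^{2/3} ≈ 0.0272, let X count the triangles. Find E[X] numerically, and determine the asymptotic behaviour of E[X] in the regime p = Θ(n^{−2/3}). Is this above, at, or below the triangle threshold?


Number of potential triangles: C(223, 3) = 1823471.
Each occurs with probability p³ ≈ (0.0272)³ ≈ 2.01090e-05.
By linearity: E[X] = C(223, 3)·p³ ≈ 1823471 · 2.01090e-05 ≈ 36.668.
Since α = 2/3 < 1, p = c/n^{2/3} ≫ 1/n is above the triangle threshold p ~ 1/n. Asymptotically E[X] ~ (c³/6)·n^{3(1−α)} = (1³/6)·n^{1} → ∞; triangles are abundant w.h.p.

E[X] ≈ 36.668; in regime p = Θ(1/n^{2/3}) E[X] diverges (above the triangle threshold p ~ 1/n).


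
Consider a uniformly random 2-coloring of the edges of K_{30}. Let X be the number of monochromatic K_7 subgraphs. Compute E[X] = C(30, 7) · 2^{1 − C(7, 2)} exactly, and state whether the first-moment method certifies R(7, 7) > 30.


E[X] = C(30, 7) · 2^{1 − 21} = 2035800 · 2^{−20} = 2035800/1048576.
As a reduced fraction: E[X] = 254475/131072 ≈ 1.941.
Is E[X] < 1? NO.
Since E[X] ≥ 1, the first-moment bound is inconclusive at n = 30; it does NOT by itself certify R(7, 7) > 30.

E[X] = 254475/131072 ≈ 1.941; E[X] ≥ 1; first-moment method inconclusive here.


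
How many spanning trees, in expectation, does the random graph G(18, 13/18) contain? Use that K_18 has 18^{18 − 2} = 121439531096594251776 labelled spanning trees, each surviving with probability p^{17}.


K_18 has 18^{18 − 2} = 121439531096594251776 labelled spanning trees.
For each such spanning tree H, let X_H = 1 if all 17 edges of H are present in G. Then P[X_H = 1] = p^{17} = (13/18)^{17} = 8650415919381337933/2185911559738696531968.
By linearity: E[X] = Σ_H E[X_H] = 121439531096594251776 · p^{17} = 121439531096594251776 · 8650415919381337933/2185911559738696531968 = 8650415919381337933/18.
Numerically: E[X] ≈ 4.8058e+17.

E[X] = 121439531096594251776 · (13/18)^{17} = 8650415919381337933/18 ≈ 4.8058e+17.


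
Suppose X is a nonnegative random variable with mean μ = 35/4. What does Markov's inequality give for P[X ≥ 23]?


μ = E[X] = 35/4, a = 23.
Markov: P[X ≥ 23] ≤ μ/a = (35/4)/23 = 35/92.
Numerically: ≈ 0.38043.
(Since a = 23 > μ = 8.75000, the bound 35/92 is < 1 and informative.)

P[X ≥ 23] ≤ 35/92 ≈ 0.38043.


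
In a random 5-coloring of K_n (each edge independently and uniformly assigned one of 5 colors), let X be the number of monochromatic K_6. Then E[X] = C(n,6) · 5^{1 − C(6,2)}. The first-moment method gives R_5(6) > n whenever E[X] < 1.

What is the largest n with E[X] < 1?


We need C(n, 6) · 5^{1 − 15} < 1, i.e. C(n, 6) < 5^{15 − 1} = 6103515625.
Check values of n near the boundary:
  n = 127: C(127, 6) = 5169379425; 5169379425 < 6103515625? YES
  n = 128: C(128, 6) = 5423611200; 5423611200 < 6103515625? YES
  n = 129: C(129, 6) = 5688177600; 5688177600 < 6103515625? YES
  n = 130: C(130, 6) = 5963412000; 5963412000 < 6103515625? YES
  n = 131: C(131, 6) = 6249655776; 6249655776 < 6103515625? NO
The largest n with C(n, 6) < 6103515625 is n = 130 (where E[X] = 47707296/48828125 ≈ 0.977045). Hence R_5(6) > 130, i.e. R_5(6) ≥ 131.

Largest n = 130; hence R_5(6) > 130.


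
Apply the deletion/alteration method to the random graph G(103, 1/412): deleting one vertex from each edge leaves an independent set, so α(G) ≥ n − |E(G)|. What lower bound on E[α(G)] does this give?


E[|E(G)|] = C(103, 2)·p = 5253 · (1/412) = 51/4.
E[α(G)] ≥ n − E[|E(G)|] = 103 − 51/4 = 361/4.
Numerically: ≈ 90.2500.
(This is only a lower bound; the true E[α(G)] may be larger.)

E[α(G)] ≥ 361/4 ≈ 90.2500.


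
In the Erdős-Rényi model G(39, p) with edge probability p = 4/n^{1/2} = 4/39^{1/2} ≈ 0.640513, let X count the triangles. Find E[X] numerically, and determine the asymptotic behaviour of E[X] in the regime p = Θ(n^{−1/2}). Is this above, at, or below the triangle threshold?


Number of potential triangles: C(39, 3) = 9139.
Each occurs with probability p³ ≈ (0.640513)³ ≈ 2.62774406e-01.
By linearity: E[X] = C(39, 3)·p³ ≈ 9139 · 2.62774406e-01 ≈ 2401.495299.
Since α = 1/2 < 1, p = c/n^{1/2} ≫ 1/n is above the triangle threshold p ~ 1/n. Asymptotically E[X] ~ (c³/6)·n^{3(1−α)} = (4³/6)·n^{1.5} → ∞; triangles are abundant w.h.p.

E[X] ≈ 2401.495299; in regime p = Θ(1/n^{1/2}) E[X] diverges (above the triangle threshold p ~ 1/n).


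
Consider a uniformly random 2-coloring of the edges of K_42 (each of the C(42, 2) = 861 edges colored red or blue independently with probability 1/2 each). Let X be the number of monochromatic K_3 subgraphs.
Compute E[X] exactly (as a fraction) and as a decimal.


Let X = Σ_S X_S over the C(42, 3) = 11480 subsets S of size 3, where X_S = 1 if the K_3 on S is monochromatic.
For a fixed S, the K_3 on S has C(3, 2) = 3 edges. P[all 3 edges red] = (1/2)^3, and likewise for blue, so P[monochromatic] = 2·(1/2)^3 = 2^{1 − 3} = 1/4.
By linearity of expectation: E[X] = C(42, 3) · 2^{1 − 3} = 11480 · 1/4 = 2870.
Numerically: E[X] ≈ 2870.0000.

E[X] = C(42,3)·2^(1−C(3,2)) = 2870 ≈ 2870.0000.


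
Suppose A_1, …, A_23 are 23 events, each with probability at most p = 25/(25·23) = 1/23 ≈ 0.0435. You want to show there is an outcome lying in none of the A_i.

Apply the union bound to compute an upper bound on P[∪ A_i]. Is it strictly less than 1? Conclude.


Union bound: P[∪_{i=1}^{23} A_i] ≤ Σ_i P[A_i] ≤ 23·p = 23·(1/23) = 1.
Numerically: 1 ≈ 1.0000.
Is 1 < 1? NO.
Since the bound 1 is ≥ 1, the union bound is uninformative here; it does NOT by itself certify existence.

23·p = 1 ≈ 1.0000; existence NOT certified by the union bound.


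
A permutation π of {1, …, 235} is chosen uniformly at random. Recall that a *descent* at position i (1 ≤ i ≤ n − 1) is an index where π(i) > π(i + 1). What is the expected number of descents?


Write X = Σ X_I over i = 1, …, 234, with X_I the indicator of one descent.
There are 234 indicators.
For each fixed i, the pair (π(i), π(i+1)) is a uniformly random ordered pair of distinct values from {1, …, 235}; by symmetry P[π(i) > π(i+1)] = 1/2.
By linearity: E[X] = 234 · (1/2) = (235 − 1) · (1/2) = 117 ≈ 117.000000.

E[X] = 117 = 117.000000.


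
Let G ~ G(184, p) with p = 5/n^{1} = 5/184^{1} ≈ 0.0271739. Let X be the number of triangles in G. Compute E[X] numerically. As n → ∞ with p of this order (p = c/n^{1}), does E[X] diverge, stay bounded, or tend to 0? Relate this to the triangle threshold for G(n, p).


Number of potential triangles: C(184, 3) = 1021384.
Each occurs with probability p³ ≈ (0.0271739)³ ≈ 2.00658030e-05.
By linearity: E[X] = C(184, 3)·p³ ≈ 1021384 · 2.00658030e-05 ≈ 20.494890.
Here α = 1, so p = 5/n is exactly at the triangle threshold p ~ 1/n. Asymptotically E[X] → c³/6 = 5³/6 = 125/6 ≈ 20.833333, a bounded constant. In this regime the triangle count is asymptotically Poisson(c³/6).

E[X] ≈ 20.494890; in regime p = Θ(1/n^{1}) E[X] stays bounded (at the triangle threshold p ~ 1/n).


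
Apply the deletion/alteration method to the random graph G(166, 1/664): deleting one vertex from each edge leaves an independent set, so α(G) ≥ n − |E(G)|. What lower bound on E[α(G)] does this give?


E[|E(G)|] = C(166, 2)·p = 13695 · (1/664) = 165/8.
E[α(G)] ≥ n − E[|E(G)|] = 166 − 165/8 = 1163/8.
Numerically: ≈ 145.375000.
(This is only a lower bound; the true E[α(G)] may be larger.)

E[α(G)] ≥ 1163/8 ≈ 145.375000.


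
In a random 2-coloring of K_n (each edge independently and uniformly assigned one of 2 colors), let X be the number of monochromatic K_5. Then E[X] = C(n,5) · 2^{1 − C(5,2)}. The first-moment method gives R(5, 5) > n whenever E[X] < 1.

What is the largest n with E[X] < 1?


We need C(n, 5) · 2^{1 − 10} < 1, i.e. C(n, 5) < 2^{10 − 1} = 512.
Check values of n near the boundary:
  n = 6: C(6, 5) = 6; 6 < 512? YES
  n = 7: C(7, 5) = 21; 21 < 512? YES
  n = 8: C(8, 5) = 56; 56 < 512? YES
  n = 9: C(9, 5) = 126; 126 < 512? YES
  n = 10: C(10, 5) = 252; 252 < 512? YES
  n = 11: C(11, 5) = 462; 462 < 512? YES
  n = 12: C(12, 5) = 792; 792 < 512? NO
  n = 13: C(13, 5) = 1287; 1287 < 512? NO
The largest n with C(n, 5) < 512 is n = 11 (where E[X] = 231/256 ≈ 0.9023). Hence R(5, 5) > 11, i.e. R(5, 5) ≥ 12.

Largest n = 11; hence R(5, 5) > 11.


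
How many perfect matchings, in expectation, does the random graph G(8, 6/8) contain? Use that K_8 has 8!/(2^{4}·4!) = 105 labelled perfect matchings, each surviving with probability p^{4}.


K_8 has 8!/(2^{4}·4!) = 105 labelled perfect matchings.
For each such perfect matching H, let X_H = 1 if all 4 edges of H are present in G. Then P[X_H = 1] = p^{4} = (3/4)^{4} = 81/256.
Summing the indicators: E[X] = Σ_H E[X_H] = 105 · p^{4} = 105 · 81/256 = 8505/256.
Numerically: E[X] ≈ 33.223.

E[X] = 105 · (3/4)^{4} = 8505/256 ≈ 33.223.


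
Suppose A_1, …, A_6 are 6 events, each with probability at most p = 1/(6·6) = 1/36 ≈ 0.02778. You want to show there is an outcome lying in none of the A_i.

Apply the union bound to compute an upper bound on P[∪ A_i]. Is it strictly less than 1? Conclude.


Union bound: P[∪_{i=1}^{6} A_i] ≤ Σ_i P[A_i] ≤ 6·p = 6·(1/36) = 1/6.
Numerically: 1/6 ≈ 0.16667.
Is 1/6 < 1? YES.
Since P[∪ A_i] ≤ 1/6 < 1, the complement has P[∩ A_i^c] ≥ 1 − 1/6 = 5/6 > 0, so some outcome avoids every A_i.

6·p = 1/6 ≈ 0.16667; existence CERTIFIED by the union bound.


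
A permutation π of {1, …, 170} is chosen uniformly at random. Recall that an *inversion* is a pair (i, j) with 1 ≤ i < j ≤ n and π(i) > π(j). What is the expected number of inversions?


Write X = Σ X_I over the C(170, 2) = 14365 pairs i < j, with X_I the indicator of one inversion.
There are 14365 indicators.
For each fixed pair i < j, the values π(i) and π(j) are two distinct elements of {1, …, 170} in uniformly random order; by symmetry P[π(i) > π(j)] = 1/2.
By linearity: E[X] = 14365 · (1/2) = C(170, 2) · (1/2) = 14365/2 = 14365/2 ≈ 7182.500.

E[X] = 14365/2 = 7182.500.


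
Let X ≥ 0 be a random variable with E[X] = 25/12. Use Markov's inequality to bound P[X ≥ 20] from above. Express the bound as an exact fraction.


μ = E[X] = 25/12, a = 20.
Markov: P[X ≥ 20] ≤ μ/a = (25/12)/20 = 5/48.
Numerically: ≈ 0.104.
(Since a = 20 > μ = 2.083, the bound 5/48 is < 1 and informative.)

P[X ≥ 20] ≤ 5/48 ≈ 0.104.


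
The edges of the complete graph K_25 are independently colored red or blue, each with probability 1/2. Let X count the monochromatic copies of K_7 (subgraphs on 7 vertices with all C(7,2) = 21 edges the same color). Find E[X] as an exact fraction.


Let X = Σ_S X_S over the C(25, 7) = 480700 subsets S of size 7, where X_S = 1 if the K_7 on S is monochromatic.
For a fixed S, the K_7 on S has C(7, 2) = 21 edges. P[all 21 edges red] = (1/2)^21, and likewise for blue, so P[monochromatic] = 2·(1/2)^21 = 2^{1 − 21} = 1/1048576.
By linearity: E[X] = C(25, 7) · 2^{1 − 21} = 480700 · 1/1048576 = 120175/262144.
Numerically: E[X] ≈ 0.4584.

E[X] = C(25,7)·2^(1−C(7,2)) = 120175/262144 ≈ 0.4584.


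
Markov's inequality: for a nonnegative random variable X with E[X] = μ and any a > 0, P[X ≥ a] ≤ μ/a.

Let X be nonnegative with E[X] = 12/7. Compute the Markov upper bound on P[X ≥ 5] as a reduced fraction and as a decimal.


μ = E[X] = 12/7, a = 5.
Markov: P[X ≥ 5] ≤ μ/a = (12/7)/5 = 12/35.
Numerically: ≈ 0.343.
(Since a = 5 > μ = 1.714, the bound 12/35 is < 1 and informative.)

P[X ≥ 5] ≤ 12/35 ≈ 0.343.


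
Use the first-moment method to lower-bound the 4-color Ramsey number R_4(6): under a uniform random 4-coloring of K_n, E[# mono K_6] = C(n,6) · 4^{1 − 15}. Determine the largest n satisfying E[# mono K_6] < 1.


We need C(n, 6) · 4^{1 − 15} < 1, i.e. C(n, 6) < 4^{15 − 1} = 268435456.
Check values of n near the boundary:
  n = 73: C(73, 6) = 170230452; 170230452 < 268435456? YES
  n = 74: C(74, 6) = 185250786; 185250786 < 268435456? YES
  n = 75: C(75, 6) = 201359550; 201359550 < 268435456? YES
  n = 76: C(76, 6) = 218618940; 218618940 < 268435456? YES
  n = 77: C(77, 6) = 237093780; 237093780 < 268435456? YES
  n = 78: C(78, 6) = 256851595; 256851595 < 268435456? YES
  n = 79: C(79, 6) = 277962685; 277962685 < 268435456? NO
  n = 80: C(80, 6) = 300500200; 300500200 < 268435456? NO
  n = 81: C(81, 6) = 324540216; 324540216 < 268435456? NO
The largest n with C(n, 6) < 268435456 is n = 78 (where E[X] = 256851595/268435456 ≈ 0.9568). Hence R_4(6) > 78, i.e. R_4(6) ≥ 79.

Largest n = 78; hence R_4(6) > 78.


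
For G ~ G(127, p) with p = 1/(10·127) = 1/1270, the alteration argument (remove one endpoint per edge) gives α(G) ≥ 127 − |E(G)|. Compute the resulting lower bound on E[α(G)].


E[|E(G)|] = C(127, 2)·p = 8001 · (1/1270) = 63/10.
E[α(G)] ≥ n − E[|E(G)|] = 127 − 63/10 = 1207/10.
Numerically: ≈ 120.700.
(This is only a lower bound; the true E[α(G)] may be larger.)

E[α(G)] ≥ 1207/10 ≈ 120.700.


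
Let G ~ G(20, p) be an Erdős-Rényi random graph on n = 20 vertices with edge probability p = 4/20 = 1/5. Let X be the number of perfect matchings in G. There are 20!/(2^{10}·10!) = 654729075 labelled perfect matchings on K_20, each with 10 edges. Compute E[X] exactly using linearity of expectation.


K_20 has 20!/(2^{10}·10!) = 654729075 labelled perfect matchings.
For each such perfect matching H, let X_H = 1 if all 10 edges of H are present in G. Then P[X_H = 1] = p^{10} = (1/5)^{10} = 1/9765625.
Summing the indicators: E[X] = Σ_H E[X_H] = 654729075 · p^{10} = 654729075 · 1/9765625 = 26189163/390625.
Numerically: E[X] ≈ 67.04.

E[X] = 654729075 · (1/5)^{10} = 26189163/390625 ≈ 67.04.
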